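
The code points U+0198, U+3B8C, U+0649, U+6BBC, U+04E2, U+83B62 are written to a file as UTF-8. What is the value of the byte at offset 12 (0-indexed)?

0xF2

U+0198 → 2-byte form C6 98 at offsets 0–1.
U+3B8C → 3-byte form E3 AE 8C at offsets 2–4.
U+0649 → 2-byte form D9 89 at offsets 5–6.
U+6BBC → 3-byte form E6 AE BC at offsets 7–9.
U+04E2 → 2-byte form D3 A2 at offsets 10–11.
U+83B62 → 4-byte form F2 83 AD A2 at offsets 12–15.
Offset 12 falls in char 6's range; it's byte 1 of F2 83 AD A2 = 0xF2.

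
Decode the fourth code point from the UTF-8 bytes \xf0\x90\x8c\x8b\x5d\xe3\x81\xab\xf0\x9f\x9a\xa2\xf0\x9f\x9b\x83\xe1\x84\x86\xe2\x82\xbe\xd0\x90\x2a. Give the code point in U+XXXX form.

U+1F6A2

Offset 0: leading byte 0xF0 = 11110000 → 4-byte char #1 = F0 90 8C 8B.
Offset 4: leading byte 0x5D = 01011101 → 1-byte char #2 = 5D.
Offset 5: leading byte 0xE3 = 11100011 → 3-byte char #3 = E3 81 AB.
Offset 8: leading byte 0xF0 = 11110000 → 4-byte char #4 = F0 9F 9A A2.
Leading byte 0xF0 = 11110000 matches 11110xxx → 4-byte sequence.
Byte 1: 0xF0 = 11110000, payload 000 (3 bits).
Byte 2: 0x9F = 10011111 (10xxxxxx ✓), payload 011111.
Byte 3: 0x9A = 10011010 (10xxxxxx ✓), payload 011010.
Byte 4: 0xA2 = 10100010 (10xxxxxx ✓), payload 100010.
Concatenate: 000011111011010100010 = 0x1F6A2 (21 bits → U+1F6A2).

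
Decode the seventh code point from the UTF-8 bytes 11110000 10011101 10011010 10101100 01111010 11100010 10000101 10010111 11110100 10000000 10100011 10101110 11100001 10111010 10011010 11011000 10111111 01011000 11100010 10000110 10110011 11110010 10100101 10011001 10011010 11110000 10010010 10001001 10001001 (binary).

U+0058

Offset 0: leading byte 0xF0 = 11110000 → 4-byte char #1 = F0 9D 9A AC.
Offset 4: leading byte 0x7A = 01111010 → 1-byte char #2 = 7A.
Offset 5: leading byte 0xE2 = 11100010 → 3-byte char #3 = E2 85 97.
Offset 8: leading byte 0xF4 = 11110100 → 4-byte char #4 = F4 80 A3 AE.
Offset 12: leading byte 0xE1 = 11100001 → 3-byte char #5 = E1 BA 9A.
Offset 15: leading byte 0xD8 = 11011000 → 2-byte char #6 = D8 BF.
Offset 17: leading byte 0x58 = 01011000 → 1-byte char #7 = 58.
Leading byte 0x58 = 01011000 matches 0xxxxxxx → 1-byte sequence.
Byte 1: 0x58 = 01011000, payload 1011000 (7 bits).
Concatenate: 1011000 = 0x58 (7 bits → U+0058).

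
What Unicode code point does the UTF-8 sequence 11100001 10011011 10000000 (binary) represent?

U+16C0

Leading byte 0xE1 = 11100001 matches 1110xxxx → 3-byte sequence.
Byte 1: 0xE1 = 11100001, payload 0001 (4 bits).
Byte 2: 0x9B = 10011011 (10xxxxxx ✓), payload 011011.
Byte 3: 0x80 = 10000000 (10xxxxxx ✓), payload 000000.
Concatenate: 0001011011000000 = 0x16C0 (16 bits → U+16C0).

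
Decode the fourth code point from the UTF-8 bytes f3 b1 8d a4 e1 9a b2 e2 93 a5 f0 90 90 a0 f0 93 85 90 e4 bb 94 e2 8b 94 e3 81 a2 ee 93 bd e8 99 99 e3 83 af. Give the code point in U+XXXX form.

Offset 0: leading byte 0xF3 = 11110011 → 4-byte char #1 = F3 B1 8D A4.
Offset 4: leading byte 0xE1 = 11100001 → 3-byte char #2 = E1 9A B2.
Offset 7: leading byte 0xE2 = 11100010 → 3-byte char #3 = E2 93 A5.
Offset 10: leading byte 0xF0 = 11110000 → 4-byte char #4 = F0 90 90 A0.
Leading byte 0xF0 = 11110000 matches 11110xxx → 4-byte sequence.
Byte 1: 0xF0 = 11110000, payload 000 (3 bits).
Byte 2: 0x90 = 10010000 (10xxxxxx ✓), payload 010000.
Byte 3: 0x90 = 10010000 (10xxxxxx ✓), payload 010000.
Byte 4: 0xA0 = 10100000 (10xxxxxx ✓), payload 100000.
Concatenate: 000010000010000100000 = 0x10420 (21 bits → U+10420).

U+10420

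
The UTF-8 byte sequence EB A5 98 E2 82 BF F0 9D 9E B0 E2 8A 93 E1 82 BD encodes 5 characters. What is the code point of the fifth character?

U+10BD

Offset 0: leading byte 0xEB = 11101011 → 3-byte char #1 = EB A5 98.
Offset 3: leading byte 0xE2 = 11100010 → 3-byte char #2 = E2 82 BF.
Offset 6: leading byte 0xF0 = 11110000 → 4-byte char #3 = F0 9D 9E B0.
Offset 10: leading byte 0xE2 = 11100010 → 3-byte char #4 = E2 8A 93.
Offset 13: leading byte 0xE1 = 11100001 → 3-byte char #5 = E1 82 BD.
Leading byte 0xE1 = 11100001 matches 1110xxxx → 3-byte sequence.
Byte 1: 0xE1 = 11100001, payload 0001 (4 bits).
Byte 2: 0x82 = 10000010 (10xxxxxx ✓), payload 000010.
Byte 3: 0xBD = 10111101 (10xxxxxx ✓), payload 111101.
Concatenate: 0001000010111101 = 0x10BD (16 bits → U+10BD).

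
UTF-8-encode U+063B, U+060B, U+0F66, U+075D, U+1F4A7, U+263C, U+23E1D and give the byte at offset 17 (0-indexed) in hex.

U+063B → 2-byte form D8 BB at offsets 0–1.
U+060B → 2-byte form D8 8B at offsets 2–3.
U+0F66 → 3-byte form E0 BD A6 at offsets 4–6.
U+075D → 2-byte form DD 9D at offsets 7–8.
U+1F4A7 → 4-byte form F0 9F 92 A7 at offsets 9–12.
U+263C → 3-byte form E2 98 BC at offsets 13–15.
U+23E1D → 4-byte form F0 A3 B8 9D at offsets 16–19.
Offset 17 falls in char 7's range; it's byte 2 of F0 A3 B8 9D = 0xA3.

0xA3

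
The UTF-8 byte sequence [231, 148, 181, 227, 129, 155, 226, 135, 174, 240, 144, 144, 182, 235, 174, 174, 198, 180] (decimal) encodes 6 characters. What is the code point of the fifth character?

U+BBAE

Offset 0: leading byte 0xE7 = 11100111 → 3-byte char #1 = E7 94 B5.
Offset 3: leading byte 0xE3 = 11100011 → 3-byte char #2 = E3 81 9B.
Offset 6: leading byte 0xE2 = 11100010 → 3-byte char #3 = E2 87 AE.
Offset 9: leading byte 0xF0 = 11110000 → 4-byte char #4 = F0 90 90 B6.
Offset 13: leading byte 0xEB = 11101011 → 3-byte char #5 = EB AE AE.
Leading byte 0xEB = 11101011 matches 1110xxxx → 3-byte sequence.
Byte 1: 0xEB = 11101011, payload 1011 (4 bits).
Byte 2: 0xAE = 10101110 (10xxxxxx ✓), payload 101110.
Byte 3: 0xAE = 10101110 (10xxxxxx ✓), payload 101110.
Concatenate: 1011101110101110 = 0xBBAE (16 bits → U+BBAE).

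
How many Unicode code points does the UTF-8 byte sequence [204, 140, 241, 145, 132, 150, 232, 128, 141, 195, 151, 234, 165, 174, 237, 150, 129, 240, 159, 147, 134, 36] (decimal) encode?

Byte at offset 0: 0xCC = 11001100 → 2-byte char (#1). Advance 2.
Byte at offset 2: 0xF1 = 11110001 → 4-byte char (#2). Advance 4.
Byte at offset 6: 0xE8 = 11101000 → 3-byte char (#3). Advance 3.
Byte at offset 9: 0xC3 = 11000011 → 2-byte char (#4). Advance 2.
Byte at offset 11: 0xEA = 11101010 → 3-byte char (#5). Advance 3.
Byte at offset 14: 0xED = 11101101 → 3-byte char (#6). Advance 3.
Byte at offset 17: 0xF0 = 11110000 → 4-byte char (#7). Advance 4.
Byte at offset 21: 0x24 = 00100100 → 1-byte char (#8). Advance 1.
Reached end at offset 22 after 8 code points.

8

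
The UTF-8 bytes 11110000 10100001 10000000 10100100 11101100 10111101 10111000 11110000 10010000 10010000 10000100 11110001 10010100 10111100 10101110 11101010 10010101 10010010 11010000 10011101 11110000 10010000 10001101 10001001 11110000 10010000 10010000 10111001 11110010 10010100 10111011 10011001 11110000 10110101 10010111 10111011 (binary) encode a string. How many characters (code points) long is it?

10

Byte at offset 0: 0xF0 = 11110000 → 4-byte char (#1). Advance 4.
Byte at offset 4: 0xEC = 11101100 → 3-byte char (#2). Advance 3.
Byte at offset 7: 0xF0 = 11110000 → 4-byte char (#3). Advance 4.
Byte at offset 11: 0xF1 = 11110001 → 4-byte char (#4). Advance 4.
Byte at offset 15: 0xEA = 11101010 → 3-byte char (#5). Advance 3.
Byte at offset 18: 0xD0 = 11010000 → 2-byte char (#6). Advance 2.
Byte at offset 20: 0xF0 = 11110000 → 4-byte char (#7). Advance 4.
Byte at offset 24: 0xF0 = 11110000 → 4-byte char (#8). Advance 4.
Byte at offset 28: 0xF2 = 11110010 → 4-byte char (#9). Advance 4.
Byte at offset 32: 0xF0 = 11110000 → 4-byte char (#10). Advance 4.
Reached end at offset 36 after 10 code points.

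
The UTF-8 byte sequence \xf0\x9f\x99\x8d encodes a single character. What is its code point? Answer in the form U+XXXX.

Leading byte 0xF0 = 11110000 matches 11110xxx → 4-byte sequence.
Byte 1: 0xF0 = 11110000, payload 000 (3 bits).
Byte 2: 0x9F = 10011111 (10xxxxxx ✓), payload 011111.
Byte 3: 0x99 = 10011001 (10xxxxxx ✓), payload 011001.
Byte 4: 0x8D = 10001101 (10xxxxxx ✓), payload 001101.
Concatenate: 000011111011001001101 = 0x1F64D (21 bits → U+1F64D).

U+1F64D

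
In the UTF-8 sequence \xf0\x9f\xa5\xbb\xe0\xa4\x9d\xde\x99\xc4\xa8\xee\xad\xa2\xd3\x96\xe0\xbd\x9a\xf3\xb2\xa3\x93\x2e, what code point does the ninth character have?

Offset 0: leading byte 0xF0 = 11110000 → 4-byte char #1 = F0 9F A5 BB.
Offset 4: leading byte 0xE0 = 11100000 → 3-byte char #2 = E0 A4 9D.
Offset 7: leading byte 0xDE = 11011110 → 2-byte char #3 = DE 99.
Offset 9: leading byte 0xC4 = 11000100 → 2-byte char #4 = C4 A8.
Offset 11: leading byte 0xEE = 11101110 → 3-byte char #5 = EE AD A2.
Offset 14: leading byte 0xD3 = 11010011 → 2-byte char #6 = D3 96.
Offset 16: leading byte 0xE0 = 11100000 → 3-byte char #7 = E0 BD 9A.
Offset 19: leading byte 0xF3 = 11110011 → 4-byte char #8 = F3 B2 A3 93.
Offset 23: leading byte 0x2E = 00101110 → 1-byte char #9 = 2E.
Leading byte 0x2E = 00101110 matches 0xxxxxxx → 1-byte sequence.
Byte 1: 0x2E = 00101110, payload 0101110 (7 bits).
Concatenate: 0101110 = 0x2E (7 bits → U+002E).

U+002E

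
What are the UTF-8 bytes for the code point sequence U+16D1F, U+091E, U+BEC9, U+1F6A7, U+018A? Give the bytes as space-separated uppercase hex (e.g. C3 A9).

U+16D1F: 4-byte form → F0 96 B4 9F.
U+091E: 3-byte form → E0 A4 9E.
U+BEC9: 3-byte form → EB BB 89.
U+1F6A7: 4-byte form → F0 9F 9A A7.
U+018A: 2-byte form → C6 8A.
Concatenated (16 bytes): F0 96 B4 9F E0 A4 9E EB BB 89 F0 9F 9A A7 C6 8A.

F0 96 B4 9F E0 A4 9E EB BB 89 F0 9F 9A A7 C6 8A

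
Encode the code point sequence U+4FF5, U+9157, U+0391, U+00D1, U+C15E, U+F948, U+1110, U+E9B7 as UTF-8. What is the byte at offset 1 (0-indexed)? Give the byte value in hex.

U+4FF5 → 3-byte form E4 BF B5 at offsets 0–2.
Offset 1 falls in char 1's range; it's byte 2 of E4 BF B5 = 0xBF.

0xBF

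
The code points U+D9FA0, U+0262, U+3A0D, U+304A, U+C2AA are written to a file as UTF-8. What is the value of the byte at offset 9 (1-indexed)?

1-indexed offset 9 is 0-indexed offset 8.
U+D9FA0 → 4-byte form F3 99 BE A0 at offsets 0–3.
U+0262 → 2-byte form C9 A2 at offsets 4–5.
U+3A0D → 3-byte form E3 A8 8D at offsets 6–8.
Offset 8 falls in char 3's range; it's byte 3 of E3 A8 8D = 0x8D.

0x8D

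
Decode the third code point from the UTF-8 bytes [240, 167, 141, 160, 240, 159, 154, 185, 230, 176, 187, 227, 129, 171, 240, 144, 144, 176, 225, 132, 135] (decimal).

Offset 0: leading byte 0xF0 = 11110000 → 4-byte char #1 = F0 A7 8D A0.
Offset 4: leading byte 0xF0 = 11110000 → 4-byte char #2 = F0 9F 9A B9.
Offset 8: leading byte 0xE6 = 11100110 → 3-byte char #3 = E6 B0 BB.
Leading byte 0xE6 = 11100110 matches 1110xxxx → 3-byte sequence.
Byte 1: 0xE6 = 11100110, payload 0110 (4 bits).
Byte 2: 0xB0 = 10110000 (10xxxxxx ✓), payload 110000.
Byte 3: 0xBB = 10111011 (10xxxxxx ✓), payload 111011.
Concatenate: 0110110000111011 = 0x6C3B (16 bits → U+6C3B).

U+6C3B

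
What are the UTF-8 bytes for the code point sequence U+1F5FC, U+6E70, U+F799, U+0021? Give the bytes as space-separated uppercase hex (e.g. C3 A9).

F0 9F 97 BC E6 B9 B0 EF 9E 99 21

U+1F5FC: 4-byte form → F0 9F 97 BC.
U+6E70: 3-byte form → E6 B9 B0.
U+F799: 3-byte form → EF 9E 99.
U+0021: 1-byte form → 21.
Concatenated (11 bytes): F0 9F 97 BC E6 B9 B0 EF 9E 99 21.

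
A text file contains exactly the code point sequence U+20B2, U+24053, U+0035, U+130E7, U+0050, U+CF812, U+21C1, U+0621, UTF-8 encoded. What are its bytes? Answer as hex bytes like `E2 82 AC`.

U+20B2: 3-byte form → E2 82 B2.
U+24053: 4-byte form → F0 A4 81 93.
U+0035: 1-byte form → 35.
U+130E7: 4-byte form → F0 93 83 A7.
U+0050: 1-byte form → 50.
U+CF812: 4-byte form → F3 8F A0 92.
U+21C1: 3-byte form → E2 87 81.
U+0621: 2-byte form → D8 A1.
Concatenated (22 bytes): E2 82 B2 F0 A4 81 93 35 F0 93 83 A7 50 F3 8F A0 92 E2 87 81 D8 A1.

E2 82 B2 F0 A4 81 93 35 F0 93 83 A7 50 F3 8F A0 92 E2 87 81 D8 A1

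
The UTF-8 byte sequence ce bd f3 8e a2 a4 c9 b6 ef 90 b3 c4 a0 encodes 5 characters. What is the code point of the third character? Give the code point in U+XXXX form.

Offset 0: leading byte 0xCE = 11001110 → 2-byte char #1 = CE BD.
Offset 2: leading byte 0xF3 = 11110011 → 4-byte char #2 = F3 8E A2 A4.
Offset 6: leading byte 0xC9 = 11001001 → 2-byte char #3 = C9 B6.
Leading byte 0xC9 = 11001001 matches 110xxxxx → 2-byte sequence.
Byte 1: 0xC9 = 11001001, payload 01001 (5 bits).
Byte 2: 0xB6 = 10110110 (10xxxxxx ✓), payload 110110.
Concatenate: 01001110110 = 0x276 (11 bits → U+0276).

U+0276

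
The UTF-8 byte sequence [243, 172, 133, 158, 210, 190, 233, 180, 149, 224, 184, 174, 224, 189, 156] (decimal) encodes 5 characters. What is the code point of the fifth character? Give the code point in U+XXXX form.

Offset 0: leading byte 0xF3 = 11110011 → 4-byte char #1 = F3 AC 85 9E.
Offset 4: leading byte 0xD2 = 11010010 → 2-byte char #2 = D2 BE.
Offset 6: leading byte 0xE9 = 11101001 → 3-byte char #3 = E9 B4 95.
Offset 9: leading byte 0xE0 = 11100000 → 3-byte char #4 = E0 B8 AE.
Offset 12: leading byte 0xE0 = 11100000 → 3-byte char #5 = E0 BD 9C.
Leading byte 0xE0 = 11100000 matches 1110xxxx → 3-byte sequence.
Byte 1: 0xE0 = 11100000, payload 0000 (4 bits).
Byte 2: 0xBD = 10111101 (10xxxxxx ✓), payload 111101.
Byte 3: 0x9C = 10011100 (10xxxxxx ✓), payload 011100.
Concatenate: 0000111101011100 = 0xF5C (16 bits → U+0F5C).

U+0F5C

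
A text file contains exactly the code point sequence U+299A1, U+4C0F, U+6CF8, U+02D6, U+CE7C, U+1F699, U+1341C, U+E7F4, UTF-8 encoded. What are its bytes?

U+299A1: 4-byte form → F0 A9 A6 A1.
U+4C0F: 3-byte form → E4 B0 8F.
U+6CF8: 3-byte form → E6 B3 B8.
U+02D6: 2-byte form → CB 96.
U+CE7C: 3-byte form → EC B9 BC.
U+1F699: 4-byte form → F0 9F 9A 99.
U+1341C: 4-byte form → F0 93 90 9C.
U+E7F4: 3-byte form → EE 9F B4.
Concatenated (26 bytes): F0 A9 A6 A1 E4 B0 8F E6 B3 B8 CB 96 EC B9 BC F0 9F 9A 99 F0 93 90 9C EE 9F B4.

F0 A9 A6 A1 E4 B0 8F E6 B3 B8 CB 96 EC B9 BC F0 9F 9A 99 F0 93 90 9C EE 9F B4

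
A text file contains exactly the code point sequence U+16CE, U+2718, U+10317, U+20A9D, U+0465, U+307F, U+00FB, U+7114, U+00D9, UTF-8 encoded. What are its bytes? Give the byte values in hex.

E1 9B 8E E2 9C 98 F0 90 8C 97 F0 A0 AA 9D D1 A5 E3 81 BF C3 BB E7 84 94 C3 99

U+16CE: 3-byte form → E1 9B 8E.
U+2718: 3-byte form → E2 9C 98.
U+10317: 4-byte form → F0 90 8C 97.
U+20A9D: 4-byte form → F0 A0 AA 9D.
U+0465: 2-byte form → D1 A5.
U+307F: 3-byte form → E3 81 BF.
U+00FB: 2-byte form → C3 BB.
U+7114: 3-byte form → E7 84 94.
U+00D9: 2-byte form → C3 99.
Concatenated (26 bytes): E1 9B 8E E2 9C 98 F0 90 8C 97 F0 A0 AA 9D D1 A5 E3 81 BF C3 BB E7 84 94 C3 99.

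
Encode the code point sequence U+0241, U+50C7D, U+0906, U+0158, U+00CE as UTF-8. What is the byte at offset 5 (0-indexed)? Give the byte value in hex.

U+0241 → 2-byte form C9 81 at offsets 0–1.
U+50C7D → 4-byte form F1 90 B1 BD at offsets 2–5.
Offset 5 falls in char 2's range; it's byte 4 of F1 90 B1 BD = 0xBD.

0xBD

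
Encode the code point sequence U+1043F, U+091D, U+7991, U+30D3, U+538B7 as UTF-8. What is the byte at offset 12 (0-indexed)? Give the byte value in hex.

0x93

U+1043F → 4-byte form F0 90 90 BF at offsets 0–3.
U+091D → 3-byte form E0 A4 9D at offsets 4–6.
U+7991 → 3-byte form E7 A6 91 at offsets 7–9.
U+30D3 → 3-byte form E3 83 93 at offsets 10–12.
Offset 12 falls in char 4's range; it's byte 3 of E3 83 93 = 0x93.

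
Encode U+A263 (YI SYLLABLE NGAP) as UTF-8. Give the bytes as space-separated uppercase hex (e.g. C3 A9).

EA 89 A3

U+A263 = 0xA263 = 41571 decimal. In range U+0800–U+FFFF → 3-byte form: 1110xxxx 10xxxxxx 10xxxxxx.
Binary (16 bits): 1010001001100011.
Split 4+6+6: 1010 | 001001 | 100011.
Byte 1: 11101010 = 0xEA.
Byte 2: 10001001 = 0x89.
Byte 3: 10100011 = 0xA3.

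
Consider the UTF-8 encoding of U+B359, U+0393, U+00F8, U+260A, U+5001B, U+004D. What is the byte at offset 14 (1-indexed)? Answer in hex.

1-indexed offset 14 is 0-indexed offset 13.
U+B359 → 3-byte form EB 8D 99 at offsets 0–2.
U+0393 → 2-byte form CE 93 at offsets 3–4.
U+00F8 → 2-byte form C3 B8 at offsets 5–6.
U+260A → 3-byte form E2 98 8A at offsets 7–9.
U+5001B → 4-byte form F1 90 80 9B at offsets 10–13.
Offset 13 falls in char 5's range; it's byte 4 of F1 90 80 9B = 0x9B.

0x9B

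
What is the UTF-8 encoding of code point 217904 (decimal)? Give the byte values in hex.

F0 B5 8C B0

U+35330 = 0x35330 = 217904 decimal. In range U+10000–U+10FFFF → 4-byte form: 11110xxx 10xxxxxx 10xxxxxx 10xxxxxx.
Binary (21 bits): 000110101001100110000.
Split 3+6+6+6: 000 | 110101 | 001100 | 110000.
Byte 1: 11110000 = 0xF0.
Byte 2: 10110101 = 0xB5.
Byte 3: 10001100 = 0x8C.
Byte 4: 10110000 = 0xB0.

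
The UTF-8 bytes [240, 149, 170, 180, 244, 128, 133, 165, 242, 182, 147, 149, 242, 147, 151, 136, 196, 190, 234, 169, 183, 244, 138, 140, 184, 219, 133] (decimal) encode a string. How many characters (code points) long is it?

Byte at offset 0: 0xF0 = 11110000 → 4-byte char (#1). Advance 4.
Byte at offset 4: 0xF4 = 11110100 → 4-byte char (#2). Advance 4.
Byte at offset 8: 0xF2 = 11110010 → 4-byte char (#3). Advance 4.
Byte at offset 12: 0xF2 = 11110010 → 4-byte char (#4). Advance 4.
Byte at offset 16: 0xC4 = 11000100 → 2-byte char (#5). Advance 2.
Byte at offset 18: 0xEA = 11101010 → 3-byte char (#6). Advance 3.
Byte at offset 21: 0xF4 = 11110100 → 4-byte char (#7). Advance 4.
Byte at offset 25: 0xDB = 11011011 → 2-byte char (#8). Advance 2.
Reached end at offset 27 after 8 code points.

8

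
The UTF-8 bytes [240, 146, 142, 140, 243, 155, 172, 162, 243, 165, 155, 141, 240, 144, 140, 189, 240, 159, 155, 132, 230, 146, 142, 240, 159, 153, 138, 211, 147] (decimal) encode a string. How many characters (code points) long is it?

8

Byte at offset 0: 0xF0 = 11110000 → 4-byte char (#1). Advance 4.
Byte at offset 4: 0xF3 = 11110011 → 4-byte char (#2). Advance 4.
Byte at offset 8: 0xF3 = 11110011 → 4-byte char (#3). Advance 4.
Byte at offset 12: 0xF0 = 11110000 → 4-byte char (#4). Advance 4.
Byte at offset 16: 0xF0 = 11110000 → 4-byte char (#5). Advance 4.
Byte at offset 20: 0xE6 = 11100110 → 3-byte char (#6). Advance 3.
Byte at offset 23: 0xF0 = 11110000 → 4-byte char (#7). Advance 4.
Byte at offset 27: 0xD3 = 11010011 → 2-byte char (#8). Advance 2.
Reached end at offset 29 after 8 code points.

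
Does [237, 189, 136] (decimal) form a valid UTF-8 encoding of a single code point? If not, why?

Structurally a 3-byte sequence; payload = 0xDF48.
But 0xDF48 is in U+D800–U+DFFF, the surrogate range. Surrogates are not Unicode scalar values and are forbidden in UTF-8.

invalid (encodes a surrogate (U+D800–U+DFFF))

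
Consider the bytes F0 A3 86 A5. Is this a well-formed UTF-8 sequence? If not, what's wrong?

valid

Leading byte 0xF0 = 11110000 → 4-byte form.
Continuation bytes 0xA3=10100011, 0x86=10000110, 0xA5=10100101 all match 10xxxxxx.
Decoded value 0x231A5 is ≥ 0x10000 (shortest form) and not a surrogate.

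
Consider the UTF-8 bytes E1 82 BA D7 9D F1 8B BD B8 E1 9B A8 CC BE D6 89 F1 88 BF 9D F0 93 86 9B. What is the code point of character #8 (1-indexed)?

Offset 0: leading byte 0xE1 = 11100001 → 3-byte char #1 = E1 82 BA.
Offset 3: leading byte 0xD7 = 11010111 → 2-byte char #2 = D7 9D.
Offset 5: leading byte 0xF1 = 11110001 → 4-byte char #3 = F1 8B BD B8.
Offset 9: leading byte 0xE1 = 11100001 → 3-byte char #4 = E1 9B A8.
Offset 12: leading byte 0xCC = 11001100 → 2-byte char #5 = CC BE.
Offset 14: leading byte 0xD6 = 11010110 → 2-byte char #6 = D6 89.
Offset 16: leading byte 0xF1 = 11110001 → 4-byte char #7 = F1 88 BF 9D.
Offset 20: leading byte 0xF0 = 11110000 → 4-byte char #8 = F0 93 86 9B.
Leading byte 0xF0 = 11110000 matches 11110xxx → 4-byte sequence.
Byte 1: 0xF0 = 11110000, payload 000 (3 bits).
Byte 2: 0x93 = 10010011 (10xxxxxx ✓), payload 010011.
Byte 3: 0x86 = 10000110 (10xxxxxx ✓), payload 000110.
Byte 4: 0x9B = 10011011 (10xxxxxx ✓), payload 011011.
Concatenate: 000010011000110011011 = 0x1319B (21 bits → U+1319B).

U+1319B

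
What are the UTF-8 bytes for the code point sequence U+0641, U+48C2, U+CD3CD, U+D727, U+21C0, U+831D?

U+0641: 2-byte form → D9 81.
U+48C2: 3-byte form → E4 A3 82.
U+CD3CD: 4-byte form → F3 8D 8F 8D.
U+D727: 3-byte form → ED 9C A7.
U+21C0: 3-byte form → E2 87 80.
U+831D: 3-byte form → E8 8C 9D.
Concatenated (18 bytes): D9 81 E4 A3 82 F3 8D 8F 8D ED 9C A7 E2 87 80 E8 8C 9D.

D9 81 E4 A3 82 F3 8D 8F 8D ED 9C A7 E2 87 80 E8 8C 9D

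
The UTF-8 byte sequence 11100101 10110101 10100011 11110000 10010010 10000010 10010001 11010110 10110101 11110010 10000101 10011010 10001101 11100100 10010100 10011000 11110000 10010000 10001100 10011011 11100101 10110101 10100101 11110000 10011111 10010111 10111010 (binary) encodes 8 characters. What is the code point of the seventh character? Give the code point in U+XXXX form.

Offset 0: leading byte 0xE5 = 11100101 → 3-byte char #1 = E5 B5 A3.
Offset 3: leading byte 0xF0 = 11110000 → 4-byte char #2 = F0 92 82 91.
Offset 7: leading byte 0xD6 = 11010110 → 2-byte char #3 = D6 B5.
Offset 9: leading byte 0xF2 = 11110010 → 4-byte char #4 = F2 85 9A 8D.
Offset 13: leading byte 0xE4 = 11100100 → 3-byte char #5 = E4 94 98.
Offset 16: leading byte 0xF0 = 11110000 → 4-byte char #6 = F0 90 8C 9B.
Offset 20: leading byte 0xE5 = 11100101 → 3-byte char #7 = E5 B5 A5.
Leading byte 0xE5 = 11100101 matches 1110xxxx → 3-byte sequence.
Byte 1: 0xE5 = 11100101, payload 0101 (4 bits).
Byte 2: 0xB5 = 10110101 (10xxxxxx ✓), payload 110101.
Byte 3: 0xA5 = 10100101 (10xxxxxx ✓), payload 100101.
Concatenate: 0101110101100101 = 0x5D65 (16 bits → U+5D65).

U+5D65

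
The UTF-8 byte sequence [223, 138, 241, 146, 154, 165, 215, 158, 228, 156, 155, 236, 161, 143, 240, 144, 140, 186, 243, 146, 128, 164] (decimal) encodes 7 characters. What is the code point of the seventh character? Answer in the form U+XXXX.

Offset 0: leading byte 0xDF = 11011111 → 2-byte char #1 = DF 8A.
Offset 2: leading byte 0xF1 = 11110001 → 4-byte char #2 = F1 92 9A A5.
Offset 6: leading byte 0xD7 = 11010111 → 2-byte char #3 = D7 9E.
Offset 8: leading byte 0xE4 = 11100100 → 3-byte char #4 = E4 9C 9B.
Offset 11: leading byte 0xEC = 11101100 → 3-byte char #5 = EC A1 8F.
Offset 14: leading byte 0xF0 = 11110000 → 4-byte char #6 = F0 90 8C BA.
Offset 18: leading byte 0xF3 = 11110011 → 4-byte char #7 = F3 92 80 A4.
Leading byte 0xF3 = 11110011 matches 11110xxx → 4-byte sequence.
Byte 1: 0xF3 = 11110011, payload 011 (3 bits).
Byte 2: 0x92 = 10010010 (10xxxxxx ✓), payload 010010.
Byte 3: 0x80 = 10000000 (10xxxxxx ✓), payload 000000.
Byte 4: 0xA4 = 10100100 (10xxxxxx ✓), payload 100100.
Concatenate: 011010010000000100100 = 0xD2024 (21 bits → U+D2024).

U+D2024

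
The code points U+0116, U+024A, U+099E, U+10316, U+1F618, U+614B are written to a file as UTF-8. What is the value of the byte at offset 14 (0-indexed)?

0x98

U+0116 → 2-byte form C4 96 at offsets 0–1.
U+024A → 2-byte form C9 8A at offsets 2–3.
U+099E → 3-byte form E0 A6 9E at offsets 4–6.
U+10316 → 4-byte form F0 90 8C 96 at offsets 7–10.
U+1F618 → 4-byte form F0 9F 98 98 at offsets 11–14.
Offset 14 falls in char 5's range; it's byte 4 of F0 9F 98 98 = 0x98.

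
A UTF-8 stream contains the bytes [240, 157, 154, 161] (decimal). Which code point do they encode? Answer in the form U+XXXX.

U+1D6A1

Leading byte 0xF0 = 11110000 matches 11110xxx → 4-byte sequence.
Byte 1: 0xF0 = 11110000, payload 000 (3 bits).
Byte 2: 0x9D = 10011101 (10xxxxxx ✓), payload 011101.
Byte 3: 0x9A = 10011010 (10xxxxxx ✓), payload 011010.
Byte 4: 0xA1 = 10100001 (10xxxxxx ✓), payload 100001.
Concatenate: 000011101011010100001 = 0x1D6A1 (21 bits → U+1D6A1).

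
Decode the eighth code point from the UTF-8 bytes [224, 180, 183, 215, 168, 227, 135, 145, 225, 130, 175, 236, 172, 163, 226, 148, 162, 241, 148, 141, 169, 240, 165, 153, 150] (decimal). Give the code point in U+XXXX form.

Offset 0: leading byte 0xE0 = 11100000 → 3-byte char #1 = E0 B4 B7.
Offset 3: leading byte 0xD7 = 11010111 → 2-byte char #2 = D7 A8.
Offset 5: leading byte 0xE3 = 11100011 → 3-byte char #3 = E3 87 91.
Offset 8: leading byte 0xE1 = 11100001 → 3-byte char #4 = E1 82 AF.
Offset 11: leading byte 0xEC = 11101100 → 3-byte char #5 = EC AC A3.
Offset 14: leading byte 0xE2 = 11100010 → 3-byte char #6 = E2 94 A2.
Offset 17: leading byte 0xF1 = 11110001 → 4-byte char #7 = F1 94 8D A9.
Offset 21: leading byte 0xF0 = 11110000 → 4-byte char #8 = F0 A5 99 96.
Leading byte 0xF0 = 11110000 matches 11110xxx → 4-byte sequence.
Byte 1: 0xF0 = 11110000, payload 000 (3 bits).
Byte 2: 0xA5 = 10100101 (10xxxxxx ✓), payload 100101.
Byte 3: 0x99 = 10011001 (10xxxxxx ✓), payload 011001.
Byte 4: 0x96 = 10010110 (10xxxxxx ✓), payload 010110.
Concatenate: 000100101011001010110 = 0x25656 (21 bits → U+25656).

U+25656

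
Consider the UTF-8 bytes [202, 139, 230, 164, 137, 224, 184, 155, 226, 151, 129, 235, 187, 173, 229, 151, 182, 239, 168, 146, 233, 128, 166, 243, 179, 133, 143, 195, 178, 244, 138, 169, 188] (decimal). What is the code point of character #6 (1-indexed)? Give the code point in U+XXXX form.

U+55F6

Offset 0: leading byte 0xCA = 11001010 → 2-byte char #1 = CA 8B.
Offset 2: leading byte 0xE6 = 11100110 → 3-byte char #2 = E6 A4 89.
Offset 5: leading byte 0xE0 = 11100000 → 3-byte char #3 = E0 B8 9B.
Offset 8: leading byte 0xE2 = 11100010 → 3-byte char #4 = E2 97 81.
Offset 11: leading byte 0xEB = 11101011 → 3-byte char #5 = EB BB AD.
Offset 14: leading byte 0xE5 = 11100101 → 3-byte char #6 = E5 97 B6.
Leading byte 0xE5 = 11100101 matches 1110xxxx → 3-byte sequence.
Byte 1: 0xE5 = 11100101, payload 0101 (4 bits).
Byte 2: 0x97 = 10010111 (10xxxxxx ✓), payload 010111.
Byte 3: 0xB6 = 10110110 (10xxxxxx ✓), payload 110110.
Concatenate: 0101010111110110 = 0x55F6 (16 bits → U+55F6).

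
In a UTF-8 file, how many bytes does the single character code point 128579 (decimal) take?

4

U+1F643 = 0x1F643. UTF-8 uses 1 byte below 0x80, 2 below 0x800, 3 below 0x10000, 4 up to 0x10FFFF. 0x1F643 is in U+10000–U+10FFFF → 4 bytes.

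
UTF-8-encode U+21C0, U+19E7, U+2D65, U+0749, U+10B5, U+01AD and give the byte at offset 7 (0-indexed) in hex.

0xB5

U+21C0 → 3-byte form E2 87 80 at offsets 0–2.
U+19E7 → 3-byte form E1 A7 A7 at offsets 3–5.
U+2D65 → 3-byte form E2 B5 A5 at offsets 6–8.
Offset 7 falls in char 3's range; it's byte 2 of E2 B5 A5 = 0xB5.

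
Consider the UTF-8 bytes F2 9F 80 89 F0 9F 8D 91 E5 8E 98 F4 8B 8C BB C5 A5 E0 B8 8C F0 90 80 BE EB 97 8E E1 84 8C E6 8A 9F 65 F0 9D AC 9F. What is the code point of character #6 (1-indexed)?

Offset 0: leading byte 0xF2 = 11110010 → 4-byte char #1 = F2 9F 80 89.
Offset 4: leading byte 0xF0 = 11110000 → 4-byte char #2 = F0 9F 8D 91.
Offset 8: leading byte 0xE5 = 11100101 → 3-byte char #3 = E5 8E 98.
Offset 11: leading byte 0xF4 = 11110100 → 4-byte char #4 = F4 8B 8C BB.
Offset 15: leading byte 0xC5 = 11000101 → 2-byte char #5 = C5 A5.
Offset 17: leading byte 0xE0 = 11100000 → 3-byte char #6 = E0 B8 8C.
Leading byte 0xE0 = 11100000 matches 1110xxxx → 3-byte sequence.
Byte 1: 0xE0 = 11100000, payload 0000 (4 bits).
Byte 2: 0xB8 = 10111000 (10xxxxxx ✓), payload 111000.
Byte 3: 0x8C = 10001100 (10xxxxxx ✓), payload 001100.
Concatenate: 0000111000001100 = 0xE0C (16 bits → U+0E0C).

U+0E0C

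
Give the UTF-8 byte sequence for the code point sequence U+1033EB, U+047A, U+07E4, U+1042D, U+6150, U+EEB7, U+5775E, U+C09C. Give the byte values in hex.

F4 83 8F AB D1 BA DF A4 F0 90 90 AD E6 85 90 EE BA B7 F1 97 9D 9E EC 82 9C

U+1033EB: 4-byte form → F4 83 8F AB.
U+047A: 2-byte form → D1 BA.
U+07E4: 2-byte form → DF A4.
U+1042D: 4-byte form → F0 90 90 AD.
U+6150: 3-byte form → E6 85 90.
U+EEB7: 3-byte form → EE BA B7.
U+5775E: 4-byte form → F1 97 9D 9E.
U+C09C: 3-byte form → EC 82 9C.
Concatenated (25 bytes): F4 83 8F AB D1 BA DF A4 F0 90 90 AD E6 85 90 EE BA B7 F1 97 9D 9E EC 82 9C.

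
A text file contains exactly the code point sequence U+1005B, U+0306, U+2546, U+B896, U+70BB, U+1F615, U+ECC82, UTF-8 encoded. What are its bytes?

F0 90 81 9B CC 86 E2 95 86 EB A2 96 E7 82 BB F0 9F 98 95 F3 AC B2 82

U+1005B: 4-byte form → F0 90 81 9B.
U+0306: 2-byte form → CC 86.
U+2546: 3-byte form → E2 95 86.
U+B896: 3-byte form → EB A2 96.
U+70BB: 3-byte form → E7 82 BB.
U+1F615: 4-byte form → F0 9F 98 95.
U+ECC82: 4-byte form → F3 AC B2 82.
Concatenated (23 bytes): F0 90 81 9B CC 86 E2 95 86 EB A2 96 E7 82 BB F0 9F 98 95 F3 AC B2 82.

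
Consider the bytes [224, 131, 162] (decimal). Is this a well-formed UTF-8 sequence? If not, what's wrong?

Leading byte 0xE0 = 11100000 → 3-byte form.
Continuation bytes all match 10xxxxxx. Payload decodes to 0xE2.
But 0xE2 < 0x800, the minimum for a 3-byte sequence — this is an overlong encoding.

invalid (overlong encoding)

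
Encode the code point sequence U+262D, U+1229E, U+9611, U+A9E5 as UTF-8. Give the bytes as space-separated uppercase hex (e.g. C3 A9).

U+262D: 3-byte form → E2 98 AD.
U+1229E: 4-byte form → F0 92 8A 9E.
U+9611: 3-byte form → E9 98 91.
U+A9E5: 3-byte form → EA A7 A5.
Concatenated (13 bytes): E2 98 AD F0 92 8A 9E E9 98 91 EA A7 A5.

E2 98 AD F0 92 8A 9E E9 98 91 EA A7 A5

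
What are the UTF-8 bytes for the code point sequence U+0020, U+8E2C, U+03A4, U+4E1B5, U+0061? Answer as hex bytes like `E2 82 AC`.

U+0020: 1-byte form → 20.
U+8E2C: 3-byte form → E8 B8 AC.
U+03A4: 2-byte form → CE A4.
U+4E1B5: 4-byte form → F1 8E 86 B5.
U+0061: 1-byte form → 61.
Concatenated (11 bytes): 20 E8 B8 AC CE A4 F1 8E 86 B5 61.

20 E8 B8 AC CE A4 F1 8E 86 B5 61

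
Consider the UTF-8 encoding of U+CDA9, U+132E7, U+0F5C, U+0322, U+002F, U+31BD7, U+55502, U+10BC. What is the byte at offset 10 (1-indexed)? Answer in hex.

1-indexed offset 10 is 0-indexed offset 9.
U+CDA9 → 3-byte form EC B6 A9 at offsets 0–2.
U+132E7 → 4-byte form F0 93 8B A7 at offsets 3–6.
U+0F5C → 3-byte form E0 BD 9C at offsets 7–9.
Offset 9 falls in char 3's range; it's byte 3 of E0 BD 9C = 0x9C.

0x9C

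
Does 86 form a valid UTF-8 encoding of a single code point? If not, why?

Byte 0x86 = 10000110 has the form 10xxxxxx — a continuation byte — but there is no preceding leading byte.

invalid (continuation byte with no leading byte)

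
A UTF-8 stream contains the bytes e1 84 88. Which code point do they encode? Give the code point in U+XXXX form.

Leading byte 0xE1 = 11100001 matches 1110xxxx → 3-byte sequence.
Byte 1: 0xE1 = 11100001, payload 0001 (4 bits).
Byte 2: 0x84 = 10000100 (10xxxxxx ✓), payload 000100.
Byte 3: 0x88 = 10001000 (10xxxxxx ✓), payload 001000.
Concatenate: 0001000100001000 = 0x1108 (16 bits → U+1108).

U+1108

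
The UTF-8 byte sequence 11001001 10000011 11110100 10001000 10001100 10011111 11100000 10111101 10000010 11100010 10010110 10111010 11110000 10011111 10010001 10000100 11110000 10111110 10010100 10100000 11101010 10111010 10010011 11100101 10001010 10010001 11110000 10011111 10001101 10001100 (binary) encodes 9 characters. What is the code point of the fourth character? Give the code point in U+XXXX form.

U+25BA

Offset 0: leading byte 0xC9 = 11001001 → 2-byte char #1 = C9 83.
Offset 2: leading byte 0xF4 = 11110100 → 4-byte char #2 = F4 88 8C 9F.
Offset 6: leading byte 0xE0 = 11100000 → 3-byte char #3 = E0 BD 82.
Offset 9: leading byte 0xE2 = 11100010 → 3-byte char #4 = E2 96 BA.
Leading byte 0xE2 = 11100010 matches 1110xxxx → 3-byte sequence.
Byte 1: 0xE2 = 11100010, payload 0010 (4 bits).
Byte 2: 0x96 = 10010110 (10xxxxxx ✓), payload 010110.
Byte 3: 0xBA = 10111010 (10xxxxxx ✓), payload 111010.
Concatenate: 0010010110111010 = 0x25BA (16 bits → U+25BA).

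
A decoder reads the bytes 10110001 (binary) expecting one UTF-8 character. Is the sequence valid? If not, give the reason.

Byte 0xB1 = 10110001 has the form 10xxxxxx — a continuation byte — but there is no preceding leading byte.

invalid (continuation byte with no leading byte)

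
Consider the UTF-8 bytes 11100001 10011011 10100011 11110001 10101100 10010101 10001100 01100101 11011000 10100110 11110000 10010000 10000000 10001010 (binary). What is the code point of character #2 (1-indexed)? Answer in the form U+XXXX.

U+6C54C

Offset 0: leading byte 0xE1 = 11100001 → 3-byte char #1 = E1 9B A3.
Offset 3: leading byte 0xF1 = 11110001 → 4-byte char #2 = F1 AC 95 8C.
Leading byte 0xF1 = 11110001 matches 11110xxx → 4-byte sequence.
Byte 1: 0xF1 = 11110001, payload 001 (3 bits).
Byte 2: 0xAC = 10101100 (10xxxxxx ✓), payload 101100.
Byte 3: 0x95 = 10010101 (10xxxxxx ✓), payload 010101.
Byte 4: 0x8C = 10001100 (10xxxxxx ✓), payload 001100.
Concatenate: 001101100010101001100 = 0x6C54C (21 bits → U+6C54C).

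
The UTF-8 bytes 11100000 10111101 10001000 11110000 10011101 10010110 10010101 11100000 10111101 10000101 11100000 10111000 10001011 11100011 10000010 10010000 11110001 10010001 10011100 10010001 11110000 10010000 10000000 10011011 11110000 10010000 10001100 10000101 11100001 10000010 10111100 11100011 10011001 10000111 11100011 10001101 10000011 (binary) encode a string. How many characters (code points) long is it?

11

Byte at offset 0: 0xE0 = 11100000 → 3-byte char (#1). Advance 3.
Byte at offset 3: 0xF0 = 11110000 → 4-byte char (#2). Advance 4.
Byte at offset 7: 0xE0 = 11100000 → 3-byte char (#3). Advance 3.
Byte at offset 10: 0xE0 = 11100000 → 3-byte char (#4). Advance 3.
Byte at offset 13: 0xE3 = 11100011 → 3-byte char (#5). Advance 3.
Byte at offset 16: 0xF1 = 11110001 → 4-byte char (#6). Advance 4.
Byte at offset 20: 0xF0 = 11110000 → 4-byte char (#7). Advance 4.
Byte at offset 24: 0xF0 = 11110000 → 4-byte char (#8). Advance 4.
Byte at offset 28: 0xE1 = 11100001 → 3-byte char (#9). Advance 3.
Byte at offset 31: 0xE3 = 11100011 → 3-byte char (#10). Advance 3.
Byte at offset 34: 0xE3 = 11100011 → 3-byte char (#11). Advance 3.
Reached end at offset 37 after 11 code points.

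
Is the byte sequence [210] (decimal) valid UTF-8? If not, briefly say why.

invalid (sequence truncated)

Leading byte 0xD2 = 11010010 → 2-byte form, but only 1 byte is present.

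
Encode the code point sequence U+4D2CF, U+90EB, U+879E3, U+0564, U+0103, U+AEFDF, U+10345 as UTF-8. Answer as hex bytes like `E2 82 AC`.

F1 8D 8B 8F E9 83 AB F2 87 A7 A3 D5 A4 C4 83 F2 AE BF 9F F0 90 8D 85

U+4D2CF: 4-byte form → F1 8D 8B 8F.
U+90EB: 3-byte form → E9 83 AB.
U+879E3: 4-byte form → F2 87 A7 A3.
U+0564: 2-byte form → D5 A4.
U+0103: 2-byte form → C4 83.
U+AEFDF: 4-byte form → F2 AE BF 9F.
U+10345: 4-byte form → F0 90 8D 85.
Concatenated (23 bytes): F1 8D 8B 8F E9 83 AB F2 87 A7 A3 D5 A4 C4 83 F2 AE BF 9F F0 90 8D 85.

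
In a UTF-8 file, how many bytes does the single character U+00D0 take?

2

U+00D0 = 0xD0. UTF-8 uses 1 byte below 0x80, 2 below 0x800, 3 below 0x10000, 4 up to 0x10FFFF. 0xD0 is in U+0080–U+07FF → 2 bytes.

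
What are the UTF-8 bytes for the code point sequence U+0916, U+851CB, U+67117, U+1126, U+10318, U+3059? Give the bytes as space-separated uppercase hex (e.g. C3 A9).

U+0916: 3-byte form → E0 A4 96.
U+851CB: 4-byte form → F2 85 87 8B.
U+67117: 4-byte form → F1 A7 84 97.
U+1126: 3-byte form → E1 84 A6.
U+10318: 4-byte form → F0 90 8C 98.
U+3059: 3-byte form → E3 81 99.
Concatenated (21 bytes): E0 A4 96 F2 85 87 8B F1 A7 84 97 E1 84 A6 F0 90 8C 98 E3 81 99.

E0 A4 96 F2 85 87 8B F1 A7 84 97 E1 84 A6 F0 90 8C 98 E3 81 99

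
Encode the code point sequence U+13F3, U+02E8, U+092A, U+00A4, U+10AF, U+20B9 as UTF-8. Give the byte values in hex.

U+13F3: 3-byte form → E1 8F B3.
U+02E8: 2-byte form → CB A8.
U+092A: 3-byte form → E0 A4 AA.
U+00A4: 2-byte form → C2 A4.
U+10AF: 3-byte form → E1 82 AF.
U+20B9: 3-byte form → E2 82 B9.
Concatenated (16 bytes): E1 8F B3 CB A8 E0 A4 AA C2 A4 E1 82 AF E2 82 B9.

E1 8F B3 CB A8 E0 A4 AA C2 A4 E1 82 AF E2 82 B9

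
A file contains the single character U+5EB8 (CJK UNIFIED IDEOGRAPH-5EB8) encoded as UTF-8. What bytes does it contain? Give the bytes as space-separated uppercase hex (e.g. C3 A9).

U+5EB8 = 0x5EB8 = 24248 decimal. In range U+0800–U+FFFF → 3-byte form: 1110xxxx 10xxxxxx 10xxxxxx.
Binary (16 bits): 0101111010111000.
Split 4+6+6: 0101 | 111010 | 111000.
Byte 1: 11100101 = 0xE5.
Byte 2: 10111010 = 0xBA.
Byte 3: 10111000 = 0xB8.

E5 BA B8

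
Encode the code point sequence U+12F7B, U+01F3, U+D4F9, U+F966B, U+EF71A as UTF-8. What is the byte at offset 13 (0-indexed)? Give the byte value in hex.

U+12F7B → 4-byte form F0 92 BD BB at offsets 0–3.
U+01F3 → 2-byte form C7 B3 at offsets 4–5.
U+D4F9 → 3-byte form ED 93 B9 at offsets 6–8.
U+F966B → 4-byte form F3 B9 99 AB at offsets 9–12.
U+EF71A → 4-byte form F3 AF 9C 9A at offsets 13–16.
Offset 13 falls in char 5's range; it's byte 1 of F3 AF 9C 9A = 0xF3.

0xF3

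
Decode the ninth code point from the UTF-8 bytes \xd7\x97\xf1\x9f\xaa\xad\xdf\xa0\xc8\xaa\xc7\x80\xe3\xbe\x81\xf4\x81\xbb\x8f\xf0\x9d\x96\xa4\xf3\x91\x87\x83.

Offset 0: leading byte 0xD7 = 11010111 → 2-byte char #1 = D7 97.
Offset 2: leading byte 0xF1 = 11110001 → 4-byte char #2 = F1 9F AA AD.
Offset 6: leading byte 0xDF = 11011111 → 2-byte char #3 = DF A0.
Offset 8: leading byte 0xC8 = 11001000 → 2-byte char #4 = C8 AA.
Offset 10: leading byte 0xC7 = 11000111 → 2-byte char #5 = C7 80.
Offset 12: leading byte 0xE3 = 11100011 → 3-byte char #6 = E3 BE 81.
Offset 15: leading byte 0xF4 = 11110100 → 4-byte char #7 = F4 81 BB 8F.
Offset 19: leading byte 0xF0 = 11110000 → 4-byte char #8 = F0 9D 96 A4.
Offset 23: leading byte 0xF3 = 11110011 → 4-byte char #9 = F3 91 87 83.
Leading byte 0xF3 = 11110011 matches 11110xxx → 4-byte sequence.
Byte 1: 0xF3 = 11110011, payload 011 (3 bits).
Byte 2: 0x91 = 10010001 (10xxxxxx ✓), payload 010001.
Byte 3: 0x87 = 10000111 (10xxxxxx ✓), payload 000111.
Byte 4: 0x83 = 10000011 (10xxxxxx ✓), payload 000011.
Concatenate: 011010001000111000011 = 0xD11C3 (21 bits → U+D11C3).

U+D11C3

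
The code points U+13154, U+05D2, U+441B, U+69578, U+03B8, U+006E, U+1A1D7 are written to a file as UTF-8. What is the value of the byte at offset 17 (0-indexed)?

U+13154 → 4-byte form F0 93 85 94 at offsets 0–3.
U+05D2 → 2-byte form D7 92 at offsets 4–5.
U+441B → 3-byte form E4 90 9B at offsets 6–8.
U+69578 → 4-byte form F1 A9 95 B8 at offsets 9–12.
U+03B8 → 2-byte form CE B8 at offsets 13–14.
U+006E → 1-byte form 6E at offsets 15–15.
U+1A1D7 → 4-byte form F0 9A 87 97 at offsets 16–19.
Offset 17 falls in char 7's range; it's byte 2 of F0 9A 87 97 = 0x9A.

0x9A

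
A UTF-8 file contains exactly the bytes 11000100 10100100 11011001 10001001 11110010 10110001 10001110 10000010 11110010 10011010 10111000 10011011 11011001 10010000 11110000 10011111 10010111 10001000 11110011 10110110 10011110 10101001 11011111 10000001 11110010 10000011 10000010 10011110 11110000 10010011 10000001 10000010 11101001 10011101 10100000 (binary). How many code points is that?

11

Byte at offset 0: 0xC4 = 11000100 → 2-byte char (#1). Advance 2.
Byte at offset 2: 0xD9 = 11011001 → 2-byte char (#2). Advance 2.
Byte at offset 4: 0xF2 = 11110010 → 4-byte char (#3). Advance 4.
Byte at offset 8: 0xF2 = 11110010 → 4-byte char (#4). Advance 4.
Byte at offset 12: 0xD9 = 11011001 → 2-byte char (#5). Advance 2.
Byte at offset 14: 0xF0 = 11110000 → 4-byte char (#6). Advance 4.
Byte at offset 18: 0xF3 = 11110011 → 4-byte char (#7). Advance 4.
Byte at offset 22: 0xDF = 11011111 → 2-byte char (#8). Advance 2.
Byte at offset 24: 0xF2 = 11110010 → 4-byte char (#9). Advance 4.
Byte at offset 28: 0xF0 = 11110000 → 4-byte char (#10). Advance 4.
Byte at offset 32: 0xE9 = 11101001 → 3-byte char (#11). Advance 3.
Reached end at offset 35 after 11 code points.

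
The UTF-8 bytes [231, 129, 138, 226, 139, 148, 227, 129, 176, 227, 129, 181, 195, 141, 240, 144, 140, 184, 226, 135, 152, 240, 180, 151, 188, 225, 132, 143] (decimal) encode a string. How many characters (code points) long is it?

Byte at offset 0: 0xE7 = 11100111 → 3-byte char (#1). Advance 3.
Byte at offset 3: 0xE2 = 11100010 → 3-byte char (#2). Advance 3.
Byte at offset 6: 0xE3 = 11100011 → 3-byte char (#3). Advance 3.
Byte at offset 9: 0xE3 = 11100011 → 3-byte char (#4). Advance 3.
Byte at offset 12: 0xC3 = 11000011 → 2-byte char (#5). Advance 2.
Byte at offset 14: 0xF0 = 11110000 → 4-byte char (#6). Advance 4.
Byte at offset 18: 0xE2 = 11100010 → 3-byte char (#7). Advance 3.
Byte at offset 21: 0xF0 = 11110000 → 4-byte char (#8). Advance 4.
Byte at offset 25: 0xE1 = 11100001 → 3-byte char (#9). Advance 3.
Reached end at offset 28 after 9 code points.

9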